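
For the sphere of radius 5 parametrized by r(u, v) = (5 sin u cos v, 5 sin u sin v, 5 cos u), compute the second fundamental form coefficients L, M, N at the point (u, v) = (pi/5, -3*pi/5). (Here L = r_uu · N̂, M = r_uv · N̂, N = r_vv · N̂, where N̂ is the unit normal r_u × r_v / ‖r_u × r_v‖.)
L = -5;  M = 0;  N = -25/8 + 5*sqrt(5)/8

Compute the unit normal N̂(u, v) = (sin(u)^2*cos(v)/Abs(sin(u)), sin(u)^2*sin(v)/Abs(sin(u)), sin(2*u)/(2*Abs(sin(u)))), and the second partials r_uu, r_uv, r_vv. Take dot products:
  L(u, v) = r_uu · N̂ = -5*sin(u)/Abs(sin(u)),
  M(u, v) = r_uv · N̂ = 0,
  N(u, v) = r_vv · N̂ = -5*sin(u)^3/Abs(sin(u)).
Evaluating at (u, v) = (pi/5, -3*pi/5):
  L = -5, M = 0, N = -25/8 + 5*sqrt(5)/8.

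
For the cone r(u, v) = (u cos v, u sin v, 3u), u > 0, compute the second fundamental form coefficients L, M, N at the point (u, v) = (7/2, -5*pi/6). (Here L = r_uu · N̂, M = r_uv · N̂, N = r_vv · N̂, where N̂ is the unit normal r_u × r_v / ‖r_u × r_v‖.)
L = 0;  M = 0;  N = 21*sqrt(10)/20

Compute the unit normal N̂(u, v) = (-3*sqrt(10)*u*cos(v)/(10*Abs(u)), -3*sqrt(10)*u*sin(v)/(10*Abs(u)), sqrt(10)*u/(10*Abs(u))), and the second partials r_uu, r_uv, r_vv. Take dot products:
  L(u, v) = r_uu · N̂ = 0,
  M(u, v) = r_uv · N̂ = 0,
  N(u, v) = r_vv · N̂ = 3*sqrt(10)*u^2/(10*Abs(u)).
Evaluating at (u, v) = (7/2, -5*pi/6):
  L = 0, M = 0, N = 21*sqrt(10)/20.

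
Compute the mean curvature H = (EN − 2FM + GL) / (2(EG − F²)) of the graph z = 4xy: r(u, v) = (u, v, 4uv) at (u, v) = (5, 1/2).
H = -32*sqrt(5)/3645

With E = 16*v^2 + 1, F = 16*u*v, G = 16*u^2 + 1, L = 0, M = 4/sqrt(16*u^2 + 16*v^2 + 1), N = 0, assemble
  H = (EN − 2FM + GL) / (2(EG − F²)) = -64*u*v/(16*u^2 + 16*v^2 + 1)^(3/2).
At (u, v) = (5, 1/2): H = -32*sqrt(5)/3645.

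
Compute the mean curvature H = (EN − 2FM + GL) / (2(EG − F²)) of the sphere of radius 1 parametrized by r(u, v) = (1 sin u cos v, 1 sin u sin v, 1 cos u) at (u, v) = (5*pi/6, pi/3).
H = -1

With E = 1, F = 0, G = sin(u)^2, L = -sin(u)/Abs(sin(u)), M = 0, N = -sin(u)^3/Abs(sin(u)), assemble
  H = (EN − 2FM + GL) / (2(EG − F²)) = -sin(u)/Abs(sin(u)).
At (u, v) = (5*pi/6, pi/3): H = -1.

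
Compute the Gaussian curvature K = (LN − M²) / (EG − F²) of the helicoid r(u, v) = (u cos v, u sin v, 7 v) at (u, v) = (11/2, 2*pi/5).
K = -784/100489

Coefficients of the first fundamental form: E = 1, F = 0, G = u^2 + 49.
Coefficients of the second fundamental form: L = 0, M = -7/sqrt(u^2 + 49), N = 0.
Assemble K = (LN − M²)/(EG − F²) = -49/(u^2 + 49)^2. At (u, v) = (11/2, 2*pi/5): K = -784/100489.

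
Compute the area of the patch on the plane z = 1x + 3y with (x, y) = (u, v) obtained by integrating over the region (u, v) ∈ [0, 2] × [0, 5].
Area = 10*sqrt(11)

Area = ∫∫ √(EG − F²) du dv with √(EG − F²) = sqrt(11). Integrating over [0, 2] × [0, 5] gives 10*sqrt(11).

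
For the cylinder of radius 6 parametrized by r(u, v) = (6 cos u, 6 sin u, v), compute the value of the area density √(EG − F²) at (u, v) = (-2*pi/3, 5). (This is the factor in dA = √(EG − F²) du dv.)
√(EG − F²)|_{(-2*pi/3, 5)} = 6

E = 36, F = 0, G = 1, so EG − F² = 36. Taking the positive square root: √(EG − F²) = 6. At (u, v) = (-2*pi/3, 5): 6.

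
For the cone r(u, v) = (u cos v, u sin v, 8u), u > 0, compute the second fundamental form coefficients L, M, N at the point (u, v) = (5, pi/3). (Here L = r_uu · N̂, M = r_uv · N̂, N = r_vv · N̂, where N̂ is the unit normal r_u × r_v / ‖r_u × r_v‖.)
L = 0;  M = 0;  N = 8*sqrt(65)/13

Compute the unit normal N̂(u, v) = (-8*sqrt(65)*u*cos(v)/(65*Abs(u)), -8*sqrt(65)*u*sin(v)/(65*Abs(u)), sqrt(65)*u/(65*Abs(u))), and the second partials r_uu, r_uv, r_vv. Take dot products:
  L(u, v) = r_uu · N̂ = 0,
  M(u, v) = r_uv · N̂ = 0,
  N(u, v) = r_vv · N̂ = 8*sqrt(65)*u^2/(65*Abs(u)).
Evaluating at (u, v) = (5, pi/3):
  L = 0, M = 0, N = 8*sqrt(65)/13.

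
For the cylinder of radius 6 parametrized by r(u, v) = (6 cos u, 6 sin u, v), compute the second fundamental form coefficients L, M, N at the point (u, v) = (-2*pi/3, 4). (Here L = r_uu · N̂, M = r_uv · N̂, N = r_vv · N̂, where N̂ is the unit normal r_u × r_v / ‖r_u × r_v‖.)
L = -6;  M = 0;  N = 0

Compute the unit normal N̂(u, v) = (cos(u), sin(u), 0), and the second partials r_uu, r_uv, r_vv. Take dot products:
  L(u, v) = r_uu · N̂ = -6,
  M(u, v) = r_uv · N̂ = 0,
  N(u, v) = r_vv · N̂ = 0.
Evaluating at (u, v) = (-2*pi/3, 4):
  L = -6, M = 0, N = 0.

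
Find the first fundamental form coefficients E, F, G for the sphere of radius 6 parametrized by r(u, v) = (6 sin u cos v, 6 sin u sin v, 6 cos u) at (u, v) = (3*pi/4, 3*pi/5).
E = 36;  F = 0;  G = 18

Partials: r_u = (6*cos(u)*cos(v), 6*sin(v)*cos(u), -6*sin(u)), r_v = (-6*sin(u)*sin(v), 6*sin(u)*cos(v), 0). As functions of (u, v):
  E = r_u · r_u = 36,
  F = r_u · r_v = 0,
  G = r_v · r_v = 36*sin(u)^2.
Evaluating at (u, v) = (3*pi/4, 3*pi/5): E = 36, F = 0, G = 18.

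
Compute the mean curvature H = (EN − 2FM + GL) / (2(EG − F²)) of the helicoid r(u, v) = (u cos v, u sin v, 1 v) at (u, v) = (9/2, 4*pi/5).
H = 0

With E = 1, F = 0, G = u^2 + 1, L = 0, M = -1/sqrt(u^2 + 1), N = 0, assemble
  H = (EN − 2FM + GL) / (2(EG − F²)) = 0.
At (u, v) = (9/2, 4*pi/5): H = 0.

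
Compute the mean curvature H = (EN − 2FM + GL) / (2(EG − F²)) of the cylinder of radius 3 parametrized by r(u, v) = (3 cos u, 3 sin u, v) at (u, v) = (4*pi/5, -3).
H = -1/6

With E = 9, F = 0, G = 1, L = -3, M = 0, N = 0, assemble
  H = (EN − 2FM + GL) / (2(EG − F²)) = -1/6.
At (u, v) = (4*pi/5, -3): H = -1/6.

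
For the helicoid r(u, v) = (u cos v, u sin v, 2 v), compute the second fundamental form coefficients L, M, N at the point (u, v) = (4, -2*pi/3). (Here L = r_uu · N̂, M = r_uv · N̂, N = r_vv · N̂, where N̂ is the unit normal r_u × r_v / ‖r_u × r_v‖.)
L = 0;  M = -sqrt(5)/5;  N = 0

Compute the unit normal N̂(u, v) = (2*sin(v)/sqrt(u^2 + 4), -2*cos(v)/sqrt(u^2 + 4), u/sqrt(u^2 + 4)), and the second partials r_uu, r_uv, r_vv. Take dot products:
  L(u, v) = r_uu · N̂ = 0,
  M(u, v) = r_uv · N̂ = -2/sqrt(u^2 + 4),
  N(u, v) = r_vv · N̂ = 0.
Evaluating at (u, v) = (4, -2*pi/3):
  L = 0, M = -sqrt(5)/5, N = 0.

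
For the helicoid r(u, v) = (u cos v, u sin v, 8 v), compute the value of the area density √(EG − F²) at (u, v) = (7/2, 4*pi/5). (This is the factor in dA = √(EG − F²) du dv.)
√(EG − F²)|_{(7/2, 4*pi/5)} = sqrt(305)/2

E = 1, F = 0, G = u^2 + 64, so EG − F² = u^2 + 64. Taking the positive square root: √(EG − F²) = sqrt(u^2 + 64). At (u, v) = (7/2, 4*pi/5): sqrt(305)/2.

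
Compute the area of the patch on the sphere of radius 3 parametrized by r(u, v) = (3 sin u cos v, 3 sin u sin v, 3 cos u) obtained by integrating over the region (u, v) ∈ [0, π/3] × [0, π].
Area = 9*pi/2

Area = ∫∫ √(EG − F²) du dv with √(EG − F²) = 9*Abs(sin(u)). Integrating over [0, π/3] × [0, π] gives 9*pi/2.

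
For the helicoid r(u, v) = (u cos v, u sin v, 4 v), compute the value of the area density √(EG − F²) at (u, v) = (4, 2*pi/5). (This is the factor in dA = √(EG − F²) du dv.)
√(EG − F²)|_{(4, 2*pi/5)} = 4*sqrt(2)

E = 1, F = 0, G = u^2 + 16, so EG − F² = u^2 + 16. Taking the positive square root: √(EG − F²) = sqrt(u^2 + 16). At (u, v) = (4, 2*pi/5): 4*sqrt(2).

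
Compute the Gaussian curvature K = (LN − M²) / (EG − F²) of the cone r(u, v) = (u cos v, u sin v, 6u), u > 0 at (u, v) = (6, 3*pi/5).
K = 0

Coefficients of the first fundamental form: E = 37, F = 0, G = u^2.
Coefficients of the second fundamental form: L = 0, M = 0, N = 6*sqrt(37)*u^2/(37*Abs(u)).
Assemble K = (LN − M²)/(EG − F²) = 0. At (u, v) = (6, 3*pi/5): K = 0.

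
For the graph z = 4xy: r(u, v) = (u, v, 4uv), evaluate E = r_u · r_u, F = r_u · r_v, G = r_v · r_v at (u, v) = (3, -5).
E = 401;  F = -240;  G = 145

Partials: r_u = (1, 0, 4*v), r_v = (0, 1, 4*u). As functions of (u, v):
  E = r_u · r_u = 16*v^2 + 1,
  F = r_u · r_v = 16*u*v,
  G = r_v · r_v = 16*u^2 + 1.
Evaluating at (u, v) = (3, -5): E = 401, F = -240, G = 145.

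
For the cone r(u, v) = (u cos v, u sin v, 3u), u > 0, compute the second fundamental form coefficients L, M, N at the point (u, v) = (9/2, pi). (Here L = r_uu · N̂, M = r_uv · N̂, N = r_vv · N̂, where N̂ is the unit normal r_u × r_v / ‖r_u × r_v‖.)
L = 0;  M = 0;  N = 27*sqrt(10)/20

Compute the unit normal N̂(u, v) = (-3*sqrt(10)*u*cos(v)/(10*Abs(u)), -3*sqrt(10)*u*sin(v)/(10*Abs(u)), sqrt(10)*u/(10*Abs(u))), and the second partials r_uu, r_uv, r_vv. Take dot products:
  L(u, v) = r_uu · N̂ = 0,
  M(u, v) = r_uv · N̂ = 0,
  N(u, v) = r_vv · N̂ = 3*sqrt(10)*u^2/(10*Abs(u)).
Evaluating at (u, v) = (9/2, pi):
  L = 0, M = 0, N = 27*sqrt(10)/20.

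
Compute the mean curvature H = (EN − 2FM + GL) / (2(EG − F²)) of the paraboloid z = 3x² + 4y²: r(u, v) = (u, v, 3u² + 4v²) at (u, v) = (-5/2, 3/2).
H = 1339*sqrt(370)/136900

With E = 36*u^2 + 1, F = 48*u*v, G = 64*v^2 + 1, L = 6/sqrt(36*u^2 + 64*v^2 + 1), M = 0, N = 8/sqrt(36*u^2 + 64*v^2 + 1), assemble
  H = (EN − 2FM + GL) / (2(EG − F²)) = (144*u^2 + 192*v^2 + 7)/(36*u^2 + 64*v^2 + 1)^(3/2).
At (u, v) = (-5/2, 3/2): H = 1339*sqrt(370)/136900.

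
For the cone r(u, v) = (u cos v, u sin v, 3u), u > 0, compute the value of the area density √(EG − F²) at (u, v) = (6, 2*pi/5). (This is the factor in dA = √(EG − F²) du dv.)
√(EG − F²)|_{(6, 2*pi/5)} = 6*sqrt(10)

E = 10, F = 0, G = u^2, so EG − F² = 10*u^2. Taking the positive square root: √(EG − F²) = sqrt(10)*Abs(u). At (u, v) = (6, 2*pi/5): 6*sqrt(10).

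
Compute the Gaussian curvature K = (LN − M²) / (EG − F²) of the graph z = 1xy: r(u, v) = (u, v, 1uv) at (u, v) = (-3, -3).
K = -1/361

Coefficients of the first fundamental form: E = v^2 + 1, F = u*v, G = u^2 + 1.
Coefficients of the second fundamental form: L = 0, M = 1/sqrt(u^2 + v^2 + 1), N = 0.
Assemble K = (LN − M²)/(EG − F²) = 1/((u^2*v^2 - (u^2 + 1)*(v^2 + 1))*(u^2 + v^2 + 1)). At (u, v) = (-3, -3): K = -1/361.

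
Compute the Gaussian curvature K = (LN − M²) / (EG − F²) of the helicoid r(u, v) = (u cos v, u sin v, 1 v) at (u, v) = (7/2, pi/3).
K = -16/2809

Coefficients of the first fundamental form: E = 1, F = 0, G = u^2 + 1.
Coefficients of the second fundamental form: L = 0, M = -1/sqrt(u^2 + 1), N = 0.
Assemble K = (LN − M²)/(EG − F²) = -1/(u^2 + 1)^2. At (u, v) = (7/2, pi/3): K = -16/2809.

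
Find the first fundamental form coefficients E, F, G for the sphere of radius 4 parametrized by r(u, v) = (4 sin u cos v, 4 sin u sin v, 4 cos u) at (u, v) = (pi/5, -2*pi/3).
E = 16;  F = 0;  G = 10 - 2*sqrt(5)

Partials: r_u = (4*cos(u)*cos(v), 4*sin(v)*cos(u), -4*sin(u)), r_v = (-4*sin(u)*sin(v), 4*sin(u)*cos(v), 0). As functions of (u, v):
  E = r_u · r_u = 16,
  F = r_u · r_v = 0,
  G = r_v · r_v = 16*sin(u)^2.
Evaluating at (u, v) = (pi/5, -2*pi/3): E = 16, F = 0, G = 10 - 2*sqrt(5).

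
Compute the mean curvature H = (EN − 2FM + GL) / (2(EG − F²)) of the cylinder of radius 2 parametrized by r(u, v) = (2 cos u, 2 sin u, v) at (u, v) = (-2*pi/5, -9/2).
H = -1/4

With E = 4, F = 0, G = 1, L = -2, M = 0, N = 0, assemble
  H = (EN − 2FM + GL) / (2(EG − F²)) = -1/4.
At (u, v) = (-2*pi/5, -9/2): H = -1/4.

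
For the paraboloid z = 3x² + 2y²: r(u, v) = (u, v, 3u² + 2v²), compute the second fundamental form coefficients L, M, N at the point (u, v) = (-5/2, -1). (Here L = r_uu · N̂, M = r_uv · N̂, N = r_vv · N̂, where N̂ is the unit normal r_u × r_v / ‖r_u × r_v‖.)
L = 3*sqrt(2)/11;  M = 0;  N = 2*sqrt(2)/11

Compute the unit normal N̂(u, v) = (-6*u/sqrt(36*u^2 + 16*v^2 + 1), -4*v/sqrt(36*u^2 + 16*v^2 + 1), 1/sqrt(36*u^2 + 16*v^2 + 1)), and the second partials r_uu, r_uv, r_vv. Take dot products:
  L(u, v) = r_uu · N̂ = 6/sqrt(36*u^2 + 16*v^2 + 1),
  M(u, v) = r_uv · N̂ = 0,
  N(u, v) = r_vv · N̂ = 4/sqrt(36*u^2 + 16*v^2 + 1).
Evaluating at (u, v) = (-5/2, -1):
  L = 3*sqrt(2)/11, M = 0, N = 2*sqrt(2)/11.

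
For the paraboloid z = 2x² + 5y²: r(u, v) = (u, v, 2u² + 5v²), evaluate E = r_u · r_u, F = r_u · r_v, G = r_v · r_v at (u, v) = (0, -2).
E = 1;  F = 0;  G = 401

Partials: r_u = (1, 0, 4*u), r_v = (0, 1, 10*v). As functions of (u, v):
  E = r_u · r_u = 16*u^2 + 1,
  F = r_u · r_v = 40*u*v,
  G = r_v · r_v = 100*v^2 + 1.
Evaluating at (u, v) = (0, -2): E = 1, F = 0, G = 401.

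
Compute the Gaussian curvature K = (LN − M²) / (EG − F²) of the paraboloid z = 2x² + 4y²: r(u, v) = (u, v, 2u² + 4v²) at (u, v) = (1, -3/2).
K = 32/25921

Coefficients of the first fundamental form: E = 16*u^2 + 1, F = 32*u*v, G = 64*v^2 + 1.
Coefficients of the second fundamental form: L = 4/sqrt(16*u^2 + 64*v^2 + 1), M = 0, N = 8/sqrt(16*u^2 + 64*v^2 + 1).
Assemble K = (LN − M²)/(EG − F²) = 32/(256*u^4 + 2048*u^2*v^2 + 32*u^2 + 4096*v^4 + 128*v^2 + 1). At (u, v) = (1, -3/2): K = 32/25921.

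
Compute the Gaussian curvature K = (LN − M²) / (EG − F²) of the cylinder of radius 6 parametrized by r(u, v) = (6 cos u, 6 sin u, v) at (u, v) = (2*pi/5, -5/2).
K = 0

Coefficients of the first fundamental form: E = 36, F = 0, G = 1.
Coefficients of the second fundamental form: L = -6, M = 0, N = 0.
Assemble K = (LN − M²)/(EG − F²) = 0. At (u, v) = (2*pi/5, -5/2): K = 0.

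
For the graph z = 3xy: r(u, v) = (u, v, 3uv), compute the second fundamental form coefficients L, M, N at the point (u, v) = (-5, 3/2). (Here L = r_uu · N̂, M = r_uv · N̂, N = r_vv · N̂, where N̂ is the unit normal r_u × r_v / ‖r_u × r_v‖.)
L = 0;  M = 6*sqrt(985)/985;  N = 0

Compute the unit normal N̂(u, v) = (-3*v/sqrt(9*u^2 + 9*v^2 + 1), -3*u/sqrt(9*u^2 + 9*v^2 + 1), 1/sqrt(9*u^2 + 9*v^2 + 1)), and the second partials r_uu, r_uv, r_vv. Take dot products:
  L(u, v) = r_uu · N̂ = 0,
  M(u, v) = r_uv · N̂ = 3/sqrt(9*u^2 + 9*v^2 + 1),
  N(u, v) = r_vv · N̂ = 0.
Evaluating at (u, v) = (-5, 3/2):
  L = 0, M = 6*sqrt(985)/985, N = 0.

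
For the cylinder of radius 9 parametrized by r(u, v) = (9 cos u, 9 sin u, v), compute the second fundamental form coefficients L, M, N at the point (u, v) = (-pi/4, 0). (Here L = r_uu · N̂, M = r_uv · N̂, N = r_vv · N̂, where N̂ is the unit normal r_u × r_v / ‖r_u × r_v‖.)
L = -9;  M = 0;  N = 0

Compute the unit normal N̂(u, v) = (cos(u), sin(u), 0), and the second partials r_uu, r_uv, r_vv. Take dot products:
  L(u, v) = r_uu · N̂ = -9,
  M(u, v) = r_uv · N̂ = 0,
  N(u, v) = r_vv · N̂ = 0.
Evaluating at (u, v) = (-pi/4, 0):
  L = -9, M = 0, N = 0.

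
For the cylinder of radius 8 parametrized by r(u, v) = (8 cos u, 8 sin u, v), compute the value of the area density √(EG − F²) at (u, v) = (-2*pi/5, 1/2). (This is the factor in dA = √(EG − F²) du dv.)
√(EG − F²)|_{(-2*pi/5, 1/2)} = 8

E = 64, F = 0, G = 1, so EG − F² = 64. Taking the positive square root: √(EG − F²) = 8. At (u, v) = (-2*pi/5, 1/2): 8.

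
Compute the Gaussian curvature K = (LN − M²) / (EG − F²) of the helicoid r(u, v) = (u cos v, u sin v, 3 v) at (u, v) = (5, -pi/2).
K = -9/1156

Coefficients of the first fundamental form: E = 1, F = 0, G = u^2 + 9.
Coefficients of the second fundamental form: L = 0, M = -3/sqrt(u^2 + 9), N = 0.
Assemble K = (LN − M²)/(EG − F²) = -9/(u^2 + 9)^2. At (u, v) = (5, -pi/2): K = -9/1156.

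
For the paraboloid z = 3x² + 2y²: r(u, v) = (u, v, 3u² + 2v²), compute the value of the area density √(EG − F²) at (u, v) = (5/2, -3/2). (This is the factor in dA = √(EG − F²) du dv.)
√(EG − F²)|_{(5/2, -3/2)} = sqrt(262)

E = 36*u^2 + 1, F = 24*u*v, G = 16*v^2 + 1, so EG − F² = 36*u^2 + 16*v^2 + 1. Taking the positive square root: √(EG − F²) = sqrt(36*u^2 + 16*v^2 + 1). At (u, v) = (5/2, -3/2): sqrt(262).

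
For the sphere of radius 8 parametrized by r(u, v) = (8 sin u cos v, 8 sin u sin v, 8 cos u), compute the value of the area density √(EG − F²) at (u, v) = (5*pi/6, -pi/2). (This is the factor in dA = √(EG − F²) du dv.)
√(EG − F²)|_{(5*pi/6, -pi/2)} = 32

E = 64, F = 0, G = 64*sin(u)^2, so EG − F² = 4096*sin(u)^2. Taking the positive square root: √(EG − F²) = 64*Abs(sin(u)). At (u, v) = (5*pi/6, -pi/2): 32.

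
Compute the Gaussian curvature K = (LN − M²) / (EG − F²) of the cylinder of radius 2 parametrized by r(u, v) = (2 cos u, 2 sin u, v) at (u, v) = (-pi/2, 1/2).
K = 0

Coefficients of the first fundamental form: E = 4, F = 0, G = 1.
Coefficients of the second fundamental form: L = -2, M = 0, N = 0.
Assemble K = (LN − M²)/(EG − F²) = 0. At (u, v) = (-pi/2, 1/2): K = 0.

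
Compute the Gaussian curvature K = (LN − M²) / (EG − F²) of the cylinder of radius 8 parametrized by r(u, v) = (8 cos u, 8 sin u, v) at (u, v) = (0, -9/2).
K = 0

Coefficients of the first fundamental form: E = 64, F = 0, G = 1.
Coefficients of the second fundamental form: L = -8, M = 0, N = 0.
Assemble K = (LN − M²)/(EG − F²) = 0. At (u, v) = (0, -9/2): K = 0.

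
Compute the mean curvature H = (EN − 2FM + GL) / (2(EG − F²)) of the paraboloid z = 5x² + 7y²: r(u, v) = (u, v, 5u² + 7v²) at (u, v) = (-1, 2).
H = 1544*sqrt(885)/261075

With E = 100*u^2 + 1, F = 140*u*v, G = 196*v^2 + 1, L = 10/sqrt(100*u^2 + 196*v^2 + 1), M = 0, N = 14/sqrt(100*u^2 + 196*v^2 + 1), assemble
  H = (EN − 2FM + GL) / (2(EG − F²)) = 4*(175*u^2 + 245*v^2 + 3)/(100*u^2 + 196*v^2 + 1)^(3/2).
At (u, v) = (-1, 2): H = 1544*sqrt(885)/261075.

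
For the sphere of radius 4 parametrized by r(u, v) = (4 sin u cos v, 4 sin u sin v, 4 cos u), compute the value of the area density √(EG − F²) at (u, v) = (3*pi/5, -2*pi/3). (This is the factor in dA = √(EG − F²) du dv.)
√(EG − F²)|_{(3*pi/5, -2*pi/3)} = 4*sqrt(2*sqrt(5) + 10)

E = 16, F = 0, G = 16*sin(u)^2, so EG − F² = 256*sin(u)^2. Taking the positive square root: √(EG − F²) = 16*Abs(sin(u)). At (u, v) = (3*pi/5, -2*pi/3): 4*sqrt(2*sqrt(5) + 10).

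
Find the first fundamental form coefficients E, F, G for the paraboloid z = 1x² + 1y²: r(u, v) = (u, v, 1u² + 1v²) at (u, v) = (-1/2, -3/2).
E = 2;  F = 3;  G = 10

Partials: r_u = (1, 0, 2*u), r_v = (0, 1, 2*v). As functions of (u, v):
  E = r_u · r_u = 4*u^2 + 1,
  F = r_u · r_v = 4*u*v,
  G = r_v · r_v = 4*v^2 + 1.
Evaluating at (u, v) = (-1/2, -3/2): E = 2, F = 3, G = 10.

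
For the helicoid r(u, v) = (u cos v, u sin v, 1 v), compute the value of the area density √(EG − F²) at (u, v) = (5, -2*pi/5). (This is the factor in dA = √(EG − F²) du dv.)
√(EG − F²)|_{(5, -2*pi/5)} = sqrt(26)

E = 1, F = 0, G = u^2 + 1, so EG − F² = u^2 + 1. Taking the positive square root: √(EG − F²) = sqrt(u^2 + 1). At (u, v) = (5, -2*pi/5): sqrt(26).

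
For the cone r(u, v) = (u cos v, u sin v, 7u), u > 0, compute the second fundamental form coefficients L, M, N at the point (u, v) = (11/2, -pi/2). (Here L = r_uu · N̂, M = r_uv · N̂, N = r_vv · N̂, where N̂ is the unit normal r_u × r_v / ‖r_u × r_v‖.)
L = 0;  M = 0;  N = 77*sqrt(2)/20

Compute the unit normal N̂(u, v) = (-7*sqrt(2)*u*cos(v)/(10*Abs(u)), -7*sqrt(2)*u*sin(v)/(10*Abs(u)), sqrt(2)*u/(10*Abs(u))), and the second partials r_uu, r_uv, r_vv. Take dot products:
  L(u, v) = r_uu · N̂ = 0,
  M(u, v) = r_uv · N̂ = 0,
  N(u, v) = r_vv · N̂ = 7*sqrt(2)*u^2/(10*Abs(u)).
Evaluating at (u, v) = (11/2, -pi/2):
  L = 0, M = 0, N = 77*sqrt(2)/20.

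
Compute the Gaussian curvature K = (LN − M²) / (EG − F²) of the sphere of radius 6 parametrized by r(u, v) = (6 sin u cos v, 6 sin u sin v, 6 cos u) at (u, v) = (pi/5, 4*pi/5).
K = 1/36

Coefficients of the first fundamental form: E = 36, F = 0, G = 36*sin(u)^2.
Coefficients of the second fundamental form: L = -6*sin(u)/Abs(sin(u)), M = 0, N = -6*sin(u)^3/Abs(sin(u)).
Assemble K = (LN − M²)/(EG − F²) = 1/36. At (u, v) = (pi/5, 4*pi/5): K = 1/36.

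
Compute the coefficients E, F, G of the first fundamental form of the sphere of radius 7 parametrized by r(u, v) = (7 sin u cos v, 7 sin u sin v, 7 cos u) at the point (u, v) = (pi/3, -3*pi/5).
E = 49;  F = 0;  G = 147/4

Partials: r_u = (7*cos(u)*cos(v), 7*sin(v)*cos(u), -7*sin(u)), r_v = (-7*sin(u)*sin(v), 7*sin(u)*cos(v), 0). As functions of (u, v):
  E = r_u · r_u = 49,
  F = r_u · r_v = 0,
  G = r_v · r_v = 49*sin(u)^2.
Evaluating at (u, v) = (pi/3, -3*pi/5): E = 49, F = 0, G = 147/4.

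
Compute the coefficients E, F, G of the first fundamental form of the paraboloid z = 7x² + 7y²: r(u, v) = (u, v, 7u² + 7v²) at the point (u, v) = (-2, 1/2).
E = 785;  F = -196;  G = 50

Partials: r_u = (1, 0, 14*u), r_v = (0, 1, 14*v). As functions of (u, v):
  E = r_u · r_u = 196*u^2 + 1,
  F = r_u · r_v = 196*u*v,
  G = r_v · r_v = 196*v^2 + 1.
Evaluating at (u, v) = (-2, 1/2): E = 785, F = -196, G = 50.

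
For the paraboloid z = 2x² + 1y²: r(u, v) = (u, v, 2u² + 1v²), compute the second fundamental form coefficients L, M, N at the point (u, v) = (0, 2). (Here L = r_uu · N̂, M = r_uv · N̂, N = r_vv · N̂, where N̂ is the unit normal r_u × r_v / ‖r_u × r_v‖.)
L = 4*sqrt(17)/17;  M = 0;  N = 2*sqrt(17)/17

Compute the unit normal N̂(u, v) = (-4*u/sqrt(16*u^2 + 4*v^2 + 1), -2*v/sqrt(16*u^2 + 4*v^2 + 1), 1/sqrt(16*u^2 + 4*v^2 + 1)), and the second partials r_uu, r_uv, r_vv. Take dot products:
  L(u, v) = r_uu · N̂ = 4/sqrt(16*u^2 + 4*v^2 + 1),
  M(u, v) = r_uv · N̂ = 0,
  N(u, v) = r_vv · N̂ = 2/sqrt(16*u^2 + 4*v^2 + 1).
Evaluating at (u, v) = (0, 2):
  L = 4*sqrt(17)/17, M = 0, N = 2*sqrt(17)/17.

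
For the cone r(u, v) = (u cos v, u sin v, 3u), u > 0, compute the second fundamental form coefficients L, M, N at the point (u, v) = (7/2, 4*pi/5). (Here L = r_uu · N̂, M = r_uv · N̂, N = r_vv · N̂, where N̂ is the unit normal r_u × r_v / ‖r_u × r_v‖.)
L = 0;  M = 0;  N = 21*sqrt(10)/20

Compute the unit normal N̂(u, v) = (-3*sqrt(10)*u*cos(v)/(10*Abs(u)), -3*sqrt(10)*u*sin(v)/(10*Abs(u)), sqrt(10)*u/(10*Abs(u))), and the second partials r_uu, r_uv, r_vv. Take dot products:
  L(u, v) = r_uu · N̂ = 0,
  M(u, v) = r_uv · N̂ = 0,
  N(u, v) = r_vv · N̂ = 3*sqrt(10)*u^2/(10*Abs(u)).
Evaluating at (u, v) = (7/2, 4*pi/5):
  L = 0, M = 0, N = 21*sqrt(10)/20.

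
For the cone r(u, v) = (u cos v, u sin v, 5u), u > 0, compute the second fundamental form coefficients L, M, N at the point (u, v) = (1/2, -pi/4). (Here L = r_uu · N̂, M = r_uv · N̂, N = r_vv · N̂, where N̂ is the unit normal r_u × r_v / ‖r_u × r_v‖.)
L = 0;  M = 0;  N = 5*sqrt(26)/52

Compute the unit normal N̂(u, v) = (-5*sqrt(26)*u*cos(v)/(26*Abs(u)), -5*sqrt(26)*u*sin(v)/(26*Abs(u)), sqrt(26)*u/(26*Abs(u))), and the second partials r_uu, r_uv, r_vv. Take dot products:
  L(u, v) = r_uu · N̂ = 0,
  M(u, v) = r_uv · N̂ = 0,
  N(u, v) = r_vv · N̂ = 5*sqrt(26)*u^2/(26*Abs(u)).
Evaluating at (u, v) = (1/2, -pi/4):
  L = 0, M = 0, N = 5*sqrt(26)/52.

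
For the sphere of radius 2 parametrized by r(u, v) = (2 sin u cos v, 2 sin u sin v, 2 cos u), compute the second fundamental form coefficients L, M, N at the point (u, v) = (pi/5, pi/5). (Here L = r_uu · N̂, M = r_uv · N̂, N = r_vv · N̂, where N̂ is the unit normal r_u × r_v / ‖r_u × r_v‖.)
L = -2;  M = 0;  N = -5/4 + sqrt(5)/4

Compute the unit normal N̂(u, v) = (sin(u)^2*cos(v)/Abs(sin(u)), sin(u)^2*sin(v)/Abs(sin(u)), sin(2*u)/(2*Abs(sin(u)))), and the second partials r_uu, r_uv, r_vv. Take dot products:
  L(u, v) = r_uu · N̂ = -2*sin(u)/Abs(sin(u)),
  M(u, v) = r_uv · N̂ = 0,
  N(u, v) = r_vv · N̂ = -2*sin(u)^3/Abs(sin(u)).
Evaluating at (u, v) = (pi/5, pi/5):
  L = -2, M = 0, N = -5/4 + sqrt(5)/4.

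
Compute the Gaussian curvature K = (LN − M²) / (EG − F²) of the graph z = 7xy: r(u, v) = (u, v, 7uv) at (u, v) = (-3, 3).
K = -49/779689

Coefficients of the first fundamental form: E = 49*v^2 + 1, F = 49*u*v, G = 49*u^2 + 1.
Coefficients of the second fundamental form: L = 0, M = 7/sqrt(49*u^2 + 49*v^2 + 1), N = 0.
Assemble K = (LN − M²)/(EG − F²) = -49/(2401*u^4 + 4802*u^2*v^2 + 98*u^2 + 2401*v^4 + 98*v^2 + 1). At (u, v) = (-3, 3): K = -49/779689.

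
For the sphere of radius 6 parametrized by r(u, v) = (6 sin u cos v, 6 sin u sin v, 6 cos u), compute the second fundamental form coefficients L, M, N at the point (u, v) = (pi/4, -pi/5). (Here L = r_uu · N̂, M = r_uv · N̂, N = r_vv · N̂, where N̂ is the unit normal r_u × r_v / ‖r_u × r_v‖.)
L = -6;  M = 0;  N = -3

Compute the unit normal N̂(u, v) = (sin(u)^2*cos(v)/Abs(sin(u)), sin(u)^2*sin(v)/Abs(sin(u)), sin(2*u)/(2*Abs(sin(u)))), and the second partials r_uu, r_uv, r_vv. Take dot products:
  L(u, v) = r_uu · N̂ = -6*sin(u)/Abs(sin(u)),
  M(u, v) = r_uv · N̂ = 0,
  N(u, v) = r_vv · N̂ = -6*sin(u)^3/Abs(sin(u)).
Evaluating at (u, v) = (pi/4, -pi/5):
  L = -6, M = 0, N = -3.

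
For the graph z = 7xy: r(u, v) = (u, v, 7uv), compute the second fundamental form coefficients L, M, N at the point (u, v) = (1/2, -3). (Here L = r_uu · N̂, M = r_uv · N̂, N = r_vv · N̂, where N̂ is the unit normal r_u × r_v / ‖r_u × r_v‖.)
L = 0;  M = 14*sqrt(1817)/1817;  N = 0

Compute the unit normal N̂(u, v) = (-7*v/sqrt(49*u^2 + 49*v^2 + 1), -7*u/sqrt(49*u^2 + 49*v^2 + 1), 1/sqrt(49*u^2 + 49*v^2 + 1)), and the second partials r_uu, r_uv, r_vv. Take dot products:
  L(u, v) = r_uu · N̂ = 0,
  M(u, v) = r_uv · N̂ = 7/sqrt(49*u^2 + 49*v^2 + 1),
  N(u, v) = r_vv · N̂ = 0.
Evaluating at (u, v) = (1/2, -3):
  L = 0, M = 14*sqrt(1817)/1817, N = 0.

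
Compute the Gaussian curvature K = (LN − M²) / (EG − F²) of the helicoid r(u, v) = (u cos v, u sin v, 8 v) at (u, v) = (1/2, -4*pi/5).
K = -1024/66049

Coefficients of the first fundamental form: E = 1, F = 0, G = u^2 + 64.
Coefficients of the second fundamental form: L = 0, M = -8/sqrt(u^2 + 64), N = 0.
Assemble K = (LN − M²)/(EG − F²) = -64/(u^2 + 64)^2. At (u, v) = (1/2, -4*pi/5): K = -1024/66049.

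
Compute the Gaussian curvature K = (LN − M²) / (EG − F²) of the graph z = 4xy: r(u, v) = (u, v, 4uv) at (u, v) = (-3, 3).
K = -16/83521

Coefficients of the first fundamental form: E = 16*v^2 + 1, F = 16*u*v, G = 16*u^2 + 1.
Coefficients of the second fundamental form: L = 0, M = 4/sqrt(16*u^2 + 16*v^2 + 1), N = 0.
Assemble K = (LN − M²)/(EG − F²) = -16/(256*u^4 + 512*u^2*v^2 + 32*u^2 + 256*v^4 + 32*v^2 + 1). At (u, v) = (-3, 3): K = -16/83521.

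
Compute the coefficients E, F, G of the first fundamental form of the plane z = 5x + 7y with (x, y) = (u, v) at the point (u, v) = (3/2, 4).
E = 26;  F = 35;  G = 50

Partials: r_u = (1, 0, 5), r_v = (0, 1, 7). As functions of (u, v):
  E = r_u · r_u = 26,
  F = r_u · r_v = 35,
  G = r_v · r_v = 50.
Evaluating at (u, v) = (3/2, 4): E = 26, F = 35, G = 50.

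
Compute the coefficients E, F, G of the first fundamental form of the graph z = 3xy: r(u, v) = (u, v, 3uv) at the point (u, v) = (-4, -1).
E = 10;  F = 36;  G = 145

Partials: r_u = (1, 0, 3*v), r_v = (0, 1, 3*u). As functions of (u, v):
  E = r_u · r_u = 9*v^2 + 1,
  F = r_u · r_v = 9*u*v,
  G = r_v · r_v = 9*u^2 + 1.
Evaluating at (u, v) = (-4, -1): E = 10, F = 36, G = 145.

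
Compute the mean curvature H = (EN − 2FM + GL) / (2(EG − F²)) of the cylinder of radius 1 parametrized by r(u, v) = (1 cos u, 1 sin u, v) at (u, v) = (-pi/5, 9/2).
H = -1/2

With E = 1, F = 0, G = 1, L = -1, M = 0, N = 0, assemble
  H = (EN − 2FM + GL) / (2(EG − F²)) = -1/2.
At (u, v) = (-pi/5, 9/2): H = -1/2.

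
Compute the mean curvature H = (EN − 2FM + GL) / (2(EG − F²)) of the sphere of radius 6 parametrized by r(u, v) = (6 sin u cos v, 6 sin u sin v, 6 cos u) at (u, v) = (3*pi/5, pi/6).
H = -1/6

With E = 36, F = 0, G = 36*sin(u)^2, L = -6*sin(u)/Abs(sin(u)), M = 0, N = -6*sin(u)^3/Abs(sin(u)), assemble
  H = (EN − 2FM + GL) / (2(EG − F²)) = -sin(u)/(6*Abs(sin(u))).
At (u, v) = (3*pi/5, pi/6): H = -1/6.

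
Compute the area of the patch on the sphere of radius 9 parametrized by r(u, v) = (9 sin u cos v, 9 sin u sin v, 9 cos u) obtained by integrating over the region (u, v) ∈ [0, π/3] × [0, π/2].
Area = 81*pi/4

Area = ∫∫ √(EG − F²) du dv with √(EG − F²) = 81*Abs(sin(u)). Integrating over [0, π/3] × [0, π/2] gives 81*pi/4.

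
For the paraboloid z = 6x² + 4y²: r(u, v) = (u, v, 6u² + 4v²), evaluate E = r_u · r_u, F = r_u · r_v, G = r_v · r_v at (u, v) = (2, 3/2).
E = 577;  F = 288;  G = 145

Partials: r_u = (1, 0, 12*u), r_v = (0, 1, 8*v). As functions of (u, v):
  E = r_u · r_u = 144*u^2 + 1,
  F = r_u · r_v = 96*u*v,
  G = r_v · r_v = 64*v^2 + 1.
Evaluating at (u, v) = (2, 3/2): E = 577, F = 288, G = 145.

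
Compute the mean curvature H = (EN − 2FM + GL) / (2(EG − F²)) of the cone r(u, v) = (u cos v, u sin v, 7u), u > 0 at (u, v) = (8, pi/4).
H = 7*sqrt(2)/160

With E = 50, F = 0, G = u^2, L = 0, M = 0, N = 7*sqrt(2)*u^2/(10*Abs(u)), assemble
  H = (EN − 2FM + GL) / (2(EG − F²)) = 7*sqrt(2)/(20*Abs(u)).
At (u, v) = (8, pi/4): H = 7*sqrt(2)/160.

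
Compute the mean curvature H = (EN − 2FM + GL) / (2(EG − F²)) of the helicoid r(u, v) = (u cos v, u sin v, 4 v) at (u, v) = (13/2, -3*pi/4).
H = 0

With E = 1, F = 0, G = u^2 + 16, L = 0, M = -4/sqrt(u^2 + 16), N = 0, assemble
  H = (EN − 2FM + GL) / (2(EG − F²)) = 0.
At (u, v) = (13/2, -3*pi/4): H = 0.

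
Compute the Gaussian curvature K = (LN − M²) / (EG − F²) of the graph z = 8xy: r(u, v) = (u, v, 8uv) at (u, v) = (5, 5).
K = -64/10246401

Coefficients of the first fundamental form: E = 64*v^2 + 1, F = 64*u*v, G = 64*u^2 + 1.
Coefficients of the second fundamental form: L = 0, M = 8/sqrt(64*u^2 + 64*v^2 + 1), N = 0.
Assemble K = (LN − M²)/(EG − F²) = -64/(4096*u^4 + 8192*u^2*v^2 + 128*u^2 + 4096*v^4 + 128*v^2 + 1). At (u, v) = (5, 5): K = -64/10246401.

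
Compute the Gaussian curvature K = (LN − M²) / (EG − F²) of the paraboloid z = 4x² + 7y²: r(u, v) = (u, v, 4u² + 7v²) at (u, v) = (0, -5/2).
K = 28/375769

Coefficients of the first fundamental form: E = 64*u^2 + 1, F = 112*u*v, G = 196*v^2 + 1.
Coefficients of the second fundamental form: L = 8/sqrt(64*u^2 + 196*v^2 + 1), M = 0, N = 14/sqrt(64*u^2 + 196*v^2 + 1).
Assemble K = (LN − M²)/(EG − F²) = 112/(4096*u^4 + 25088*u^2*v^2 + 128*u^2 + 38416*v^4 + 392*v^2 + 1). At (u, v) = (0, -5/2): K = 28/375769.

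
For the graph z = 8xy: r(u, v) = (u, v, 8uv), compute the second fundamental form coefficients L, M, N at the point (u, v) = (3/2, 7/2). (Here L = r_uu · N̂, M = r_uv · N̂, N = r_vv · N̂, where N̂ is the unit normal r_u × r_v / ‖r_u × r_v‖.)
L = 0;  M = 8*sqrt(929)/929;  N = 0

Compute the unit normal N̂(u, v) = (-8*v/sqrt(64*u^2 + 64*v^2 + 1), -8*u/sqrt(64*u^2 + 64*v^2 + 1), 1/sqrt(64*u^2 + 64*v^2 + 1)), and the second partials r_uu, r_uv, r_vv. Take dot products:
  L(u, v) = r_uu · N̂ = 0,
  M(u, v) = r_uv · N̂ = 8/sqrt(64*u^2 + 64*v^2 + 1),
  N(u, v) = r_vv · N̂ = 0.
Evaluating at (u, v) = (3/2, 7/2):
  L = 0, M = 8*sqrt(929)/929, N = 0.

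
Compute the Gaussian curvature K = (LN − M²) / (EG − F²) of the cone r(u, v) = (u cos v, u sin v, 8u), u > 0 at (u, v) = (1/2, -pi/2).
K = 0

Coefficients of the first fundamental form: E = 65, F = 0, G = u^2.
Coefficients of the second fundamental form: L = 0, M = 0, N = 8*sqrt(65)*u^2/(65*Abs(u)).
Assemble K = (LN − M²)/(EG − F²) = 0. At (u, v) = (1/2, -pi/2): K = 0.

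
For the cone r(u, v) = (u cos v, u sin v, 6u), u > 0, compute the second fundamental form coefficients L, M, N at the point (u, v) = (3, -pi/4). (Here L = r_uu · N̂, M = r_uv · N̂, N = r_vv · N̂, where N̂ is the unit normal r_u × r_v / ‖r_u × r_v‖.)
L = 0;  M = 0;  N = 18*sqrt(37)/37

Compute the unit normal N̂(u, v) = (-6*sqrt(37)*u*cos(v)/(37*Abs(u)), -6*sqrt(37)*u*sin(v)/(37*Abs(u)), sqrt(37)*u/(37*Abs(u))), and the second partials r_uu, r_uv, r_vv. Take dot products:
  L(u, v) = r_uu · N̂ = 0,
  M(u, v) = r_uv · N̂ = 0,
  N(u, v) = r_vv · N̂ = 6*sqrt(37)*u^2/(37*Abs(u)).
Evaluating at (u, v) = (3, -pi/4):
  L = 0, M = 0, N = 18*sqrt(37)/37.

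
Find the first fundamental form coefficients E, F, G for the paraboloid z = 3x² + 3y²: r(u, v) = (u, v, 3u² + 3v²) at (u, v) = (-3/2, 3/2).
E = 82;  F = -81;  G = 82

Partials: r_u = (1, 0, 6*u), r_v = (0, 1, 6*v). As functions of (u, v):
  E = r_u · r_u = 36*u^2 + 1,
  F = r_u · r_v = 36*u*v,
  G = r_v · r_v = 36*v^2 + 1.
Evaluating at (u, v) = (-3/2, 3/2): E = 82, F = -81, G = 82.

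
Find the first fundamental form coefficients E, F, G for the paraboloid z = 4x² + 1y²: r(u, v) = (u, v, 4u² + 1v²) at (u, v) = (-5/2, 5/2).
E = 401;  F = -100;  G = 26

Partials: r_u = (1, 0, 8*u), r_v = (0, 1, 2*v). As functions of (u, v):
  E = r_u · r_u = 64*u^2 + 1,
  F = r_u · r_v = 16*u*v,
  G = r_v · r_v = 4*v^2 + 1.
Evaluating at (u, v) = (-5/2, 5/2): E = 401, F = -100, G = 26.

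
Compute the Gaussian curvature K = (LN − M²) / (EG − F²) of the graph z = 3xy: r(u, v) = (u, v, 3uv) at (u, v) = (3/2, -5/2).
K = -36/24025

Coefficients of the first fundamental form: E = 9*v^2 + 1, F = 9*u*v, G = 9*u^2 + 1.
Coefficients of the second fundamental form: L = 0, M = 3/sqrt(9*u^2 + 9*v^2 + 1), N = 0.
Assemble K = (LN − M²)/(EG − F²) = -9/(81*u^4 + 162*u^2*v^2 + 18*u^2 + 81*v^4 + 18*v^2 + 1). At (u, v) = (3/2, -5/2): K = -36/24025.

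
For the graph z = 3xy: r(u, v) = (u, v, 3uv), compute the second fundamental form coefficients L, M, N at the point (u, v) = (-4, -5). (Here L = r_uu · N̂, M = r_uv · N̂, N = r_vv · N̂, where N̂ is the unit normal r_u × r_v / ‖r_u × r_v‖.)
L = 0;  M = 3*sqrt(370)/370;  N = 0

Compute the unit normal N̂(u, v) = (-3*v/sqrt(9*u^2 + 9*v^2 + 1), -3*u/sqrt(9*u^2 + 9*v^2 + 1), 1/sqrt(9*u^2 + 9*v^2 + 1)), and the second partials r_uu, r_uv, r_vv. Take dot products:
  L(u, v) = r_uu · N̂ = 0,
  M(u, v) = r_uv · N̂ = 3/sqrt(9*u^2 + 9*v^2 + 1),
  N(u, v) = r_vv · N̂ = 0.
Evaluating at (u, v) = (-4, -5):
  L = 0, M = 3*sqrt(370)/370, N = 0.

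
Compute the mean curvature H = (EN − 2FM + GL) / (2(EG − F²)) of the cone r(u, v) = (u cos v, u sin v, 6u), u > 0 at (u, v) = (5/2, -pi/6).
H = 6*sqrt(37)/185

With E = 37, F = 0, G = u^2, L = 0, M = 0, N = 6*sqrt(37)*u^2/(37*Abs(u)), assemble
  H = (EN − 2FM + GL) / (2(EG − F²)) = 3*sqrt(37)/(37*Abs(u)).
At (u, v) = (5/2, -pi/6): H = 6*sqrt(37)/185.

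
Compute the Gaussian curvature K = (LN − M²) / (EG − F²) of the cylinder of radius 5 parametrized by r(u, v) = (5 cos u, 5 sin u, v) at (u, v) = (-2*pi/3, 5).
K = 0

Coefficients of the first fundamental form: E = 25, F = 0, G = 1.
Coefficients of the second fundamental form: L = -5, M = 0, N = 0.
Assemble K = (LN − M²)/(EG − F²) = 0. At (u, v) = (-2*pi/3, 5): K = 0.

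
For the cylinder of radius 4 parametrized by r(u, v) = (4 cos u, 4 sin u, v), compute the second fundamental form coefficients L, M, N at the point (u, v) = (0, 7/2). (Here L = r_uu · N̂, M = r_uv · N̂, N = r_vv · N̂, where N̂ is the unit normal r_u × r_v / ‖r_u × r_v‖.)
L = -4;  M = 0;  N = 0

Compute the unit normal N̂(u, v) = (cos(u), sin(u), 0), and the second partials r_uu, r_uv, r_vv. Take dot products:
  L(u, v) = r_uu · N̂ = -4,
  M(u, v) = r_uv · N̂ = 0,
  N(u, v) = r_vv · N̂ = 0.
Evaluating at (u, v) = (0, 7/2):
  L = -4, M = 0, N = 0.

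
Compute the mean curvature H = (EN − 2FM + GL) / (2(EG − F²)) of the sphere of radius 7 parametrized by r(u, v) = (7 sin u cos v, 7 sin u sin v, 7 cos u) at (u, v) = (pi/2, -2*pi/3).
H = -1/7

With E = 49, F = 0, G = 49*sin(u)^2, L = -7*sin(u)/Abs(sin(u)), M = 0, N = -7*sin(u)^3/Abs(sin(u)), assemble
  H = (EN − 2FM + GL) / (2(EG − F²)) = -sin(u)/(7*Abs(sin(u))).
At (u, v) = (pi/2, -2*pi/3): H = -1/7.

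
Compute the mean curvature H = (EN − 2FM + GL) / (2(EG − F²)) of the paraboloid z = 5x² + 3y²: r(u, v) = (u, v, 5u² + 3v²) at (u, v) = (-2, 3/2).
H = 1613*sqrt(482)/232324

With E = 100*u^2 + 1, F = 60*u*v, G = 36*v^2 + 1, L = 10/sqrt(100*u^2 + 36*v^2 + 1), M = 0, N = 6/sqrt(100*u^2 + 36*v^2 + 1), assemble
  H = (EN − 2FM + GL) / (2(EG − F²)) = 4*(75*u^2 + 45*v^2 + 2)/(100*u^2 + 36*v^2 + 1)^(3/2).
At (u, v) = (-2, 3/2): H = 1613*sqrt(482)/232324.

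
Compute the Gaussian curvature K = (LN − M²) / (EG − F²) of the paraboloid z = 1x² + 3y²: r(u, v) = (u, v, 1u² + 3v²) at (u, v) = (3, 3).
K = 12/130321

Coefficients of the first fundamental form: E = 4*u^2 + 1, F = 12*u*v, G = 36*v^2 + 1.
Coefficients of the second fundamental form: L = 2/sqrt(4*u^2 + 36*v^2 + 1), M = 0, N = 6/sqrt(4*u^2 + 36*v^2 + 1).
Assemble K = (LN − M²)/(EG − F²) = 12/(16*u^4 + 288*u^2*v^2 + 8*u^2 + 1296*v^4 + 72*v^2 + 1). At (u, v) = (3, 3): K = 12/130321.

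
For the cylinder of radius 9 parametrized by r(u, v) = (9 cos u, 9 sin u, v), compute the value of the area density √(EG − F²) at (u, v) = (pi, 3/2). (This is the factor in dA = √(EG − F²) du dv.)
√(EG − F²)|_{(pi, 3/2)} = 9

E = 81, F = 0, G = 1, so EG − F² = 81. Taking the positive square root: √(EG − F²) = 9. At (u, v) = (pi, 3/2): 9.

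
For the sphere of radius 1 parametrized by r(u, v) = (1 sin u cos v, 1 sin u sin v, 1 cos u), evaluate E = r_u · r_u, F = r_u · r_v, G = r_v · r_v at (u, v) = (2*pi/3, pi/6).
E = 1;  F = 0;  G = 3/4

Partials: r_u = (cos(u)*cos(v), sin(v)*cos(u), -sin(u)), r_v = (-sin(u)*sin(v), sin(u)*cos(v), 0). As functions of (u, v):
  E = r_u · r_u = 1,
  F = r_u · r_v = 0,
  G = r_v · r_v = sin(u)^2.
Evaluating at (u, v) = (2*pi/3, pi/6): E = 1, F = 0, G = 3/4.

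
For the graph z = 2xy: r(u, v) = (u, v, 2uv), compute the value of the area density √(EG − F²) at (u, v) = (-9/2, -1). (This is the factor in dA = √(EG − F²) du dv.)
√(EG − F²)|_{(-9/2, -1)} = sqrt(86)

E = 4*v^2 + 1, F = 4*u*v, G = 4*u^2 + 1, so EG − F² = 4*u^2 + 4*v^2 + 1. Taking the positive square root: √(EG − F²) = sqrt(4*u^2 + 4*v^2 + 1). At (u, v) = (-9/2, -1): sqrt(86).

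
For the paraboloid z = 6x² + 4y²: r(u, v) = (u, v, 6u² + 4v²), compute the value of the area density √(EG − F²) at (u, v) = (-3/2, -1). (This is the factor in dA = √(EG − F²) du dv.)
√(EG − F²)|_{(-3/2, -1)} = sqrt(389)

E = 144*u^2 + 1, F = 96*u*v, G = 64*v^2 + 1, so EG − F² = 144*u^2 + 64*v^2 + 1. Taking the positive square root: √(EG − F²) = sqrt(144*u^2 + 64*v^2 + 1). At (u, v) = (-3/2, -1): sqrt(389).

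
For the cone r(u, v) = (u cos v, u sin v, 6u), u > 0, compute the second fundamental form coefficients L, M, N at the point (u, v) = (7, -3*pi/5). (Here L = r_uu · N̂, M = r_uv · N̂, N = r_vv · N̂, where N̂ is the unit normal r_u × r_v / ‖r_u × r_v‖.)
L = 0;  M = 0;  N = 42*sqrt(37)/37

Compute the unit normal N̂(u, v) = (-6*sqrt(37)*u*cos(v)/(37*Abs(u)), -6*sqrt(37)*u*sin(v)/(37*Abs(u)), sqrt(37)*u/(37*Abs(u))), and the second partials r_uu, r_uv, r_vv. Take dot products:
  L(u, v) = r_uu · N̂ = 0,
  M(u, v) = r_uv · N̂ = 0,
  N(u, v) = r_vv · N̂ = 6*sqrt(37)*u^2/(37*Abs(u)).
Evaluating at (u, v) = (7, -3*pi/5):
  L = 0, M = 0, N = 42*sqrt(37)/37.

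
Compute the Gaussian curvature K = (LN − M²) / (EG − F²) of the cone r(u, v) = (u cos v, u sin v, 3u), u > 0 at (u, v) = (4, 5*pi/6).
K = 0

Coefficients of the first fundamental form: E = 10, F = 0, G = u^2.
Coefficients of the second fundamental form: L = 0, M = 0, N = 3*sqrt(10)*u^2/(10*Abs(u)).
Assemble K = (LN − M²)/(EG − F²) = 0. At (u, v) = (4, 5*pi/6): K = 0.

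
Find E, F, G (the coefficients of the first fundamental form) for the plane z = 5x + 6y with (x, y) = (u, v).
E = 26;  F = 30;  G = 37

Compute partials: r_u = (1, 0, 5), r_v = (0, 1, 6). Then
  E = r_u · r_u = 26,
  F = r_u · r_v = 30,
  G = r_v · r_v = 37.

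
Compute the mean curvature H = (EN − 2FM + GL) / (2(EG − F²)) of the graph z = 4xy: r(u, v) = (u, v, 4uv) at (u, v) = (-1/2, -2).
H = -64*sqrt(69)/4761

With E = 16*v^2 + 1, F = 16*u*v, G = 16*u^2 + 1, L = 0, M = 4/sqrt(16*u^2 + 16*v^2 + 1), N = 0, assemble
  H = (EN − 2FM + GL) / (2(EG − F²)) = -64*u*v/(16*u^2 + 16*v^2 + 1)^(3/2).
At (u, v) = (-1/2, -2): H = -64*sqrt(69)/4761.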